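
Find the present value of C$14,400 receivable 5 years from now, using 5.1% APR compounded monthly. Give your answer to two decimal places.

Periodic rate i = 0.051/12 = 0.00425; n = 5 × 12 = 60 periods.
PV = FV·(1+i)^(−n) = 14,400 × 0.775335 = 11,164.8288

C$11,164.83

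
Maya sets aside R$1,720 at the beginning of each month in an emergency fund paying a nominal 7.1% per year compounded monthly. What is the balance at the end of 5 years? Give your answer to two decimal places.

With 12 periods per year: i = 0.00591667, n = 60.
Accumulation factor s(60|0.00591667) × (1+i) = 72.203202; FV = 1720 × 72.203202 = 124,189.5066
Payments are at the start of each period, so multiply by (1+i).

R$124,189.51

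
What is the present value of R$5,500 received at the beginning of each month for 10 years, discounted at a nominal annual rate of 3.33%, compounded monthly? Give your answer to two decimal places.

i = 0.0333/12 = 0.002775 per month; n = 10·12 = 120.
PV = PMT · [1 − (1+i)^(−n)] / i × (1+i) = 5500 · 102.228545 = 562,256.9957
(annuity-due: payments at period start, so ×(1+i).)

R$562,257.00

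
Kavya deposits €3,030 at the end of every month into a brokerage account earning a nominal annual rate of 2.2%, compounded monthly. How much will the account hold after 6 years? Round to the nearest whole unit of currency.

Periodic rate i = 0.022/12 = 0.00183333; n = 6 × 12 = 72 periods.
FV = PMT · [(1+i)^n − 1] / i = 3030 · 76.892957 = 232,985.6611

€232,986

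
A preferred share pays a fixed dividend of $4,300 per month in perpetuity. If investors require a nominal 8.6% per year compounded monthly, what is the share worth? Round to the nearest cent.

$600,000.00

Periodic rate i = 0.086/12 = 0.00716667.
PV = PMT / i = 4300 / 0.00716667 = 600,000.0000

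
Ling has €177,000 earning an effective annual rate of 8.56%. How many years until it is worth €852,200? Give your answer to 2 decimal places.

n = ln(852200/177000) / ln(1+0.0856) = ln(4.81469) / 0.082133 = 19.1357 years

19.14 years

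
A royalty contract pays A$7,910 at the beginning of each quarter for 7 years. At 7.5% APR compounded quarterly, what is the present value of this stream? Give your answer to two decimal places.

A$174,301.07

Periodic rate i = 0.075/4 = 0.01875; n = 7 × 4 = 28 periods.
PV = PMT · [1 − (1+i)^(−n)] / i × (1+i) = 7910 · 22.035533 = 174,301.0688
(Beginning-of-period payments → annuity-due factor ×(1+i).)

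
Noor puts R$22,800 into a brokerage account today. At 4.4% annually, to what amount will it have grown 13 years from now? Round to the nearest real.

22,800 × (1+0.044)^13 = 22,800 × 1.750276 = 39,906.2877

R$39,906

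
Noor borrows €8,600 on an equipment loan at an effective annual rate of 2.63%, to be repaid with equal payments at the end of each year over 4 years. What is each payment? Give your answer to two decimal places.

PMT = 8600 / ( [1 − (1+0.0263)^(−4)] / 0.0263 ) = 8600 / 3.750223 = 2,293.1970

€2,293.20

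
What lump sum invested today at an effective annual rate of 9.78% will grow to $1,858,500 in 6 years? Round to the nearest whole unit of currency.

PV = 1,858,500 / (1 + 0.0978)^6 = 1,858,500 / 1.750408 = 1,061,752.2910

$1,061,752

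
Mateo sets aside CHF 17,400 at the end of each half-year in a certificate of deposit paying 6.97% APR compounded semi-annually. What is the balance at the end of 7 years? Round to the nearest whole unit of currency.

With 2 periods per year: i = 0.03485, n = 14.
Accumulation factor s(14|0.03485) = 17.658918; FV = 17400 × 17.658918 = 307,265.1805

CHF 307,265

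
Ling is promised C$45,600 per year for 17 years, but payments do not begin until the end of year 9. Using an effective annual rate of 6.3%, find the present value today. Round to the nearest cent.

C$286,832.51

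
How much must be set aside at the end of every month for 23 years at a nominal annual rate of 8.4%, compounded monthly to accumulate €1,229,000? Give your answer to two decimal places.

With 12 periods per year: i = 0.007, n = 276.
FV-annuity factor = 836.713662; PMT = 1.229e+06 / 836.713662 = 1,468.8418

€1,468.84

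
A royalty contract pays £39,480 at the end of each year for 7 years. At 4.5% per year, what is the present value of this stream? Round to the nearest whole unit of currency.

£232,644

PV = 39480 × [1 − (1+0.045)^(−7)] / 0.045 = 39480 × 5.892701 = 232,643.8331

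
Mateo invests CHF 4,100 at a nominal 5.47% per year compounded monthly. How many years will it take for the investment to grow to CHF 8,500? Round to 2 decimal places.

Periodic rate i = 0.0547/12 = 0.00455833.
n = ln(8500/4100) / ln(1+0.00455833) = ln(2.07317) / 0.004548 = 160.3085 months
= 160.3085/12 years

13.36 years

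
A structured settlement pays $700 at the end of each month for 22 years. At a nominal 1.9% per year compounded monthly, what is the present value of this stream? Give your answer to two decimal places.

Periodic rate i = 0.019/12 = 0.00158333; n = 22 × 12 = 264 periods.
PV = PMT · [1 − (1+i)^(−n)] / i = 700 · 215.633749 = 150,943.6242

$150,943.62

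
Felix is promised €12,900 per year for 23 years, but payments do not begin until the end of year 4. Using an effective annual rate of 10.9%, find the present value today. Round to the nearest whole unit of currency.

€78,736

PV at t=3 (ordinary 23-year annuity): 12900 × a(23|0.109) = 12900 × 8.324842 = 107,390.4635
Discount back 3 years: 107,390.4635 × (1+0.109)^(−3) = 107,390.4635 × 0.733171 = 78,735.5886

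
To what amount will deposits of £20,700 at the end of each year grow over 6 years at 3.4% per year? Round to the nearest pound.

£135,248

Accumulation factor s(6|0.034) = 6.533718; FV = 20700 × 6.533718 = 135,247.9548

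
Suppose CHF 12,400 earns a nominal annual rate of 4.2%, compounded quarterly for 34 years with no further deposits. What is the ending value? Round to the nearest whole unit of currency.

Periodic rate i = 0.042/4 = 0.0105; n = 34 × 4 = 136 periods.
12,400 × (1+0.0105)^136 = 12,400 × 4.139417 = 51,328.7766

CHF 51,329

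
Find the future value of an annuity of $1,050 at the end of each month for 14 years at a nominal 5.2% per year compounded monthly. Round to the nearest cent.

$258,707.08

Periodic rate i = 0.052/12 = 0.00433333; n = 14 × 12 = 168 periods.
FV = PMT · [(1+i)^n − 1] / i = 1050 · 246.387694 = 258,707.0784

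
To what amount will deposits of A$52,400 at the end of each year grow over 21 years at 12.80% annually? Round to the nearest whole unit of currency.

A$4,726,476

FV = 52400 × [(1+0.128)^21 − 1] / 0.128 = 52400 × 90.199922 = 4,726,475.9329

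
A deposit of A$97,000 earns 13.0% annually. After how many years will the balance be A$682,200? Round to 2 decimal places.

n = ln(682200/97000) / ln(1+0.13) = ln(7.03299) / 0.122218 = 15.9602 years

15.96 years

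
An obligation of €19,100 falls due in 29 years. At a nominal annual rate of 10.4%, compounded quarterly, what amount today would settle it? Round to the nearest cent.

€972.61

With 4 periods per year: i = 0.026, n = 116.
Discount factor = (1+0.026)^(−116) = 0.050922; PV = 19,100 × 0.050922 = 972.6118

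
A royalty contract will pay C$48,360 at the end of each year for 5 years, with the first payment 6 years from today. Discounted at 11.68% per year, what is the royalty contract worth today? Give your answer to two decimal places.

PV at t=5 (ordinary 5-year annuity): 48360 × a(5|0.1168) = 48360 × 3.633537 = 175,717.8402
PV₀ = 175,717.8402 / (1+0.1168)^5 = 175,717.8402 / 1.737309 = 101,143.6985

C$101,143.70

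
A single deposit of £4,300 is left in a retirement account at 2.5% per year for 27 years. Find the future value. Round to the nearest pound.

£8,376

FV = PV·(1+i)^n = 4,300 × 1.947800 = 8,375.5401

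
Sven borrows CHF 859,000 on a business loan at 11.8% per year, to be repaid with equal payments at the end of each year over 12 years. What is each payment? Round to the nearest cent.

Annuity-PV factor = 6.252206; PMT = 859000 / 6.252206 = 137,391.4986

CHF 137,391.50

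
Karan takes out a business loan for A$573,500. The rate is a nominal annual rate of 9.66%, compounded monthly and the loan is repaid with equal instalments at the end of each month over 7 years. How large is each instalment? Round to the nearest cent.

i = 0.0966/12 = 0.00805 per month; n = 7·12 = 84.
Annuity-PV factor = 60.878957; PMT = 573500 / 60.878957 = 9,420.3322

A$9,420.33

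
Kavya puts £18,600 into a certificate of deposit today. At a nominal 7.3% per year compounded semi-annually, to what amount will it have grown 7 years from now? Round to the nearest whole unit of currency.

With 2 periods per year: i = 0.0365, n = 14.
18,600 × (1+0.0365)^14 = 18,600 × 1.651849 = 30,724.3875

£30,724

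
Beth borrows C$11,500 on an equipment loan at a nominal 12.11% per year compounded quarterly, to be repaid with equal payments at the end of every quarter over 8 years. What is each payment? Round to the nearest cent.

C$566.15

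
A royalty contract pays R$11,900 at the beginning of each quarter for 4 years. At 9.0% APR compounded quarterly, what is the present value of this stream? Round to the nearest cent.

R$161,984.77

i = 0.09/4 = 0.0225 per quarter; n = 4·4 = 16.
PV = PMT · [1 − (1+i)^(−n)] / i × (1+i) = 11900 · 13.612166 = 161,984.7696
(annuity-due: payments at period start, so ×(1+i).)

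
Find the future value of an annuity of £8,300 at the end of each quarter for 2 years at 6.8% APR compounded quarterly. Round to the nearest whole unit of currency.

£70,488

i = 0.068/4 = 0.017 per quarter; n = 2·4 = 8.
FV = PMT · [(1+i)^n − 1] / i = 8300 · 8.492533 = 70,488.0208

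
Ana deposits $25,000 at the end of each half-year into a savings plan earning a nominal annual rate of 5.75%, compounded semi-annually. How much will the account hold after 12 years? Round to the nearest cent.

Periodic rate i = 0.0575/2 = 0.02875; n = 12 × 2 = 24 periods.
Accumulation factor s(24|0.02875) = 33.892366; FV = 25000 × 33.892366 = 847,309.1508

$847,309.15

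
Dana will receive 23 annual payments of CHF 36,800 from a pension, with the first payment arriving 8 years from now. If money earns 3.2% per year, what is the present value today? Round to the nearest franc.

CHF 475,445

PV at t=7 (ordinary 23-year annuity): 36800 × a(23|0.032) = 36800 × 16.106824 = 592,731.1052
Discount back 7 years: 592,731.1052 × (1+0.032)^(−7) = 592,731.1052 × 0.802125 = 475,444.5107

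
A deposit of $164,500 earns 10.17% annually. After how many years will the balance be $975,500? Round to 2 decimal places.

18.38 years

(1+i)^n = 975500/164500 = 5.93009, so n = ln 5.93009 / ln 1.1017 = 18.3785 years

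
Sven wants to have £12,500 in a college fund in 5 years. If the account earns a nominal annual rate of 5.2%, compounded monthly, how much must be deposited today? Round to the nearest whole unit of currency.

With 12 periods per year: i = 0.00433333, n = 60.
PV = 12,500 / (1 + 0.00433333)^60 = 12,500 / 1.296202 = 9,643.5602

£9,644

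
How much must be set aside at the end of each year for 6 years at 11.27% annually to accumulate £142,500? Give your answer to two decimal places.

£17,886.32

FV-annuity factor = 7.966983; PMT = 142500 / 7.966983 = 17,886.3181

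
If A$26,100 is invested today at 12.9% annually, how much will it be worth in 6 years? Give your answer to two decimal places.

A$54,051.05

FV = PV·(1+i)^n = 26,100 × 2.070922 = 54,051.0530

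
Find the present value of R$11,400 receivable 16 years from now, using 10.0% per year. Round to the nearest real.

R$2,481

PV = FV·(1+i)^(−n) = 11,400 × 0.217629 = 2,480.9721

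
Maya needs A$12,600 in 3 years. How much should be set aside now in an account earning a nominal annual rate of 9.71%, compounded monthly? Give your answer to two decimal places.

A$9,426.92

Periodic rate i = 0.0971/12 = 0.00809167; n = 3 × 12 = 36 periods.
Discount factor = (1+0.00809167)^(−36) = 0.748168; PV = 12,600 × 0.748168 = 9,426.9164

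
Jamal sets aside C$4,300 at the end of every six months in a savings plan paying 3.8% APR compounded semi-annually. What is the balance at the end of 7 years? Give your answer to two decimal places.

With 2 periods per year: i = 0.019, n = 14.
FV = PMT · [(1+i)^n − 1] / i = 4300 · 15.867538 = 68,230.4150

C$68,230.41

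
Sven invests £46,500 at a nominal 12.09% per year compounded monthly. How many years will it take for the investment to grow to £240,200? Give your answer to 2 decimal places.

13.65 years

Periodic rate i = 0.1209/12 = 0.010075.
n = ln(240200/46500) / ln(1+0.010075) = ln(5.16559) / 0.010025 = 163.7993 months
= 163.7993/12 years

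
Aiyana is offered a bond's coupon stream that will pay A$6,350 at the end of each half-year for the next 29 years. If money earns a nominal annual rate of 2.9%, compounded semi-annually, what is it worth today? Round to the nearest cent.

Periodic rate i = 0.029/2 = 0.0145; n = 29 × 2 = 58 periods.
PV = 6350 × [1 − (1+0.0145)^(−58)] / 0.0145 = 6350 × 39.041974 = 247,916.5343

A$247,916.53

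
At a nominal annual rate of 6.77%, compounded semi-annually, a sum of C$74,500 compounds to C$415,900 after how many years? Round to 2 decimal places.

25.83 years

Periodic rate i = 0.0677/2 = 0.03385.
n = ln(415900/74500) / ln(1+0.03385) = ln(5.58255) / 0.033290 = 51.6570 half-years
= 51.6570/2 years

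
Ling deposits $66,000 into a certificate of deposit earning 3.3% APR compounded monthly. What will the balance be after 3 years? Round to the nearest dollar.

$72,858

With 12 periods per year: i = 0.00275, n = 36.
66,000 × (1+0.00275)^36 = 66,000 × 1.103916 = 72,858.4754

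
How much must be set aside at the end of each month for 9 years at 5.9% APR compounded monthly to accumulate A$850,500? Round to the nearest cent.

With 12 periods per year: i = 0.00491667, n = 108.
FV-annuity factor = 142.051692; PMT = 850500 / 142.051692 = 5,987.2571

A$5,987.26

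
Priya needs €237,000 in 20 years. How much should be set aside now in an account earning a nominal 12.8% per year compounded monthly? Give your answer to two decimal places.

€18,571.30

With 12 periods per year: i = 0.0106667, n = 240.
PV = 237,000 / (1 + 0.0106667)^240 = 237,000 / 12.761630 = 18,571.2958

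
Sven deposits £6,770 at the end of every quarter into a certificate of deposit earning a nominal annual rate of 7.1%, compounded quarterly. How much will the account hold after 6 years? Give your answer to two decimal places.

£200,395.92

Periodic rate i = 0.071/4 = 0.01775; n = 6 × 4 = 24 periods.
FV = 6770 × [(1+0.01775)^24 − 1] / 0.01775 = 6770 × 29.600578 = 200,395.9160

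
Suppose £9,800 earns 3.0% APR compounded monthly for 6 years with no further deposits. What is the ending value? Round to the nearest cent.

i = 0.03/12 = 0.0025 per month; n = 6·12 = 72.
9,800 × (1+0.0025)^72 = 9,800 × 1.196948 = 11,730.0950

£11,730.09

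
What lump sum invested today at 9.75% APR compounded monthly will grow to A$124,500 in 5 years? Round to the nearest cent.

Periodic rate i = 0.0975/12 = 0.008125; n = 5 × 12 = 60 periods.
PV = FV·(1+i)^(−n) = 124,500 × 0.615371 = 76,613.6701

A$76,613.67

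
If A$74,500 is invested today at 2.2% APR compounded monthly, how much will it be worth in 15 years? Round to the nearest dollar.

A$103,596

Periodic rate i = 0.022/12 = 0.00183333; n = 15 × 12 = 180 periods.
FV = PV·(1+i)^n = 74,500 × 1.390548 = 103,595.8214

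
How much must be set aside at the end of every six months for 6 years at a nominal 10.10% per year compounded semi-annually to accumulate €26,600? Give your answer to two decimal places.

€1,666.32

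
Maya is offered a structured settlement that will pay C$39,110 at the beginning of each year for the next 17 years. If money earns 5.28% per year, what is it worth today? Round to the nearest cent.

C$454,652.66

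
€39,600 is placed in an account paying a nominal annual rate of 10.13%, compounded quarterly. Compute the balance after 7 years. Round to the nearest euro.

€79,766

Periodic rate i = 0.1013/4 = 0.025325; n = 7 × 4 = 28 periods.
39,600 × (1+0.025325)^28 = 39,600 × 2.014296 = 79,766.1247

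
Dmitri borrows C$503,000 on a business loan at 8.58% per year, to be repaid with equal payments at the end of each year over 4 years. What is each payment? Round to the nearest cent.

C$153,831.43

Annuity-PV factor = 3.269813; PMT = 503000 / 3.269813 = 153,831.4333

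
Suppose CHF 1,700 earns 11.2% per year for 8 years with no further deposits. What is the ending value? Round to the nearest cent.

1,700 × (1+0.112)^8 = 1,700 × 2.337967 = 3,974.5432

CHF 3,974.54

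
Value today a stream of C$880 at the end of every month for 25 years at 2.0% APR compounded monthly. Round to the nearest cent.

i = 0.02/12 = 0.00166667 per month; n = 25·12 = 300.
PV = 880 × [1 − (1+0.00166667)^(−300)] / 0.00166667 = 880 × 235.930108 = 207,618.4953

C$207,618.50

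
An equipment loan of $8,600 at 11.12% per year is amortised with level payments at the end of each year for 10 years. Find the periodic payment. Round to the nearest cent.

$1,467.65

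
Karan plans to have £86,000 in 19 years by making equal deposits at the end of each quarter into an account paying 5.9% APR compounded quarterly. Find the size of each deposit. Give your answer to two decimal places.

£620.93

i = 0.059/4 = 0.01475 per quarter; n = 19·4 = 76.
PMT = 86000 / ( [(1+0.01475)^76 − 1] / 0.01475 ) = 86000 / 138.502112 = 620.9292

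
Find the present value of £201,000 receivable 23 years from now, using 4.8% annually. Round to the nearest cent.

PV = FV·(1+i)^(−n) = 201,000 × 0.340166 = 68,373.3024

£68,373.30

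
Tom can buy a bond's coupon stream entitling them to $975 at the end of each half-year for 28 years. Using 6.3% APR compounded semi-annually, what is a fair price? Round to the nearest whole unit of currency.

$25,502

Periodic rate i = 0.063/2 = 0.0315; n = 28 × 2 = 56 periods.
Annuity factor a(56|0.0315) = 26.156024; PV = 975 × 26.156024 = 25,502.1231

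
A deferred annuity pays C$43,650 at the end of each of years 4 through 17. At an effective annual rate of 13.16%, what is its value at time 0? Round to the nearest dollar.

PV at t=3 (ordinary 14-year annuity): 43650 × a(14|0.1316) = 43650 × 6.252791 = 272,934.3131
Discount back 3 years: 272,934.3131 × (1+0.1316)^(−3) = 272,934.3131 × 0.690115 = 188,355.9406

C$188,356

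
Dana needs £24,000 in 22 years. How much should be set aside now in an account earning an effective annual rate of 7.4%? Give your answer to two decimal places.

£4,990.19

Discount factor = (1+0.074)^(−22) = 0.207925; PV = 24,000 × 0.207925 = 4,990.1897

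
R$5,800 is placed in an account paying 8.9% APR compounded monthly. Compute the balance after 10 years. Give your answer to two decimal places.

Periodic rate i = 0.089/12 = 0.00741667; n = 10 × 12 = 120 periods.
5,800 × (1+0.00741667)^120 = 5,800 × 2.427145 = 14,077.4430

R$14,077.44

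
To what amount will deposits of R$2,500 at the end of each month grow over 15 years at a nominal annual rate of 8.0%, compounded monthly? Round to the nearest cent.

Periodic rate i = 0.08/12 = 0.00666667; n = 15 × 12 = 180 periods.
FV = PMT · [(1+i)^n − 1] / i = 2500 · 346.038222 = 865,095.5540

R$865,095.55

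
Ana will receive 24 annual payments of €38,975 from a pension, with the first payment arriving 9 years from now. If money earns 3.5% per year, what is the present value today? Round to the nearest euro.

Value one period before first payment (t=8): 38975 × [1 − (1+0.035)^(−24)] / 0.035 = 38975 × 16.058368 = 625,874.8773
PV₀ = 625,874.8773 / (1+0.035)^8 = 625,874.8773 / 1.316809 = 475,296.6146

€475,297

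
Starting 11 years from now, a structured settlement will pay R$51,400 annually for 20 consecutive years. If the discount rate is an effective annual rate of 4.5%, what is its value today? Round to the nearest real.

R$430,535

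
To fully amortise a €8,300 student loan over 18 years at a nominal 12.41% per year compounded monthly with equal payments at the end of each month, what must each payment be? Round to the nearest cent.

Periodic rate i = 0.1241/12 = 0.0103417; n = 18 × 12 = 216 periods.
PMT = 8300 / ( [1 − (1+0.0103417)^(−216)] / 0.0103417 ) = 8300 / 86.218548 = 96.2670

€96.27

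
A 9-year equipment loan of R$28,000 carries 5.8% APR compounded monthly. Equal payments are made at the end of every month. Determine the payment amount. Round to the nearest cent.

R$333.40

With 12 periods per year: i = 0.00483333, n = 108.
PMT = 28000 / ( [1 − (1+0.00483333)^(−108)] / 0.00483333 ) = 28000 / 83.983603 = 333.3984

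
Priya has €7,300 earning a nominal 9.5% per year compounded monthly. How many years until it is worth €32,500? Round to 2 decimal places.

15.78 years

Periodic rate i = 0.095/12 = 0.00791667.
n = ln(32500/7300) / ln(1+0.00791667) = ln(4.45205) / 0.007885 = 189.3814 months
= 189.3814/12 years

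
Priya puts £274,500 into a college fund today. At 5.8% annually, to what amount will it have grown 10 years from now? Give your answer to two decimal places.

274,500 × (1+0.058)^10 = 274,500 × 1.757344 = 482,390.8103

£482,390.81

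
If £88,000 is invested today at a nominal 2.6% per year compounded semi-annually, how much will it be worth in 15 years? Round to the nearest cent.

£129,648.06

i = 0.026/2 = 0.013 per half-year; n = 15·2 = 30.
88,000 × (1+0.013)^30 = 88,000 × 1.473273 = 129,648.0631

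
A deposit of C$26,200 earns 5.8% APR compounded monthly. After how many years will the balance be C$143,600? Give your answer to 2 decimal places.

29.40 years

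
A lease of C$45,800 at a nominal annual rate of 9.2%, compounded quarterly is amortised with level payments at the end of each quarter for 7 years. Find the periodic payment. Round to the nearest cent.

C$2,236.67

i = 0.092/4 = 0.023 per quarter; n = 7·4 = 28.
PMT = 45800 / ( [1 − (1+0.023)^(−28)] / 0.023 ) = 45800 / 20.476853 = 2,236.6718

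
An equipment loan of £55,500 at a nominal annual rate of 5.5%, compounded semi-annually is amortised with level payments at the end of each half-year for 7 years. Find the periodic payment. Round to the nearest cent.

With 2 periods per year: i = 0.0275, n = 14.
Annuity-PV factor = 11.491008; PMT = 55500 / 11.491008 = 4,829.8634

£4,829.86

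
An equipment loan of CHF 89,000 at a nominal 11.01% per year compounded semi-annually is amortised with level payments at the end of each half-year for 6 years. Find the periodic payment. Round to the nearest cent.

CHF 10,329.47

With 2 periods per year: i = 0.05505, n = 12.
Annuity-PV factor = 8.616122; PMT = 89000 / 8.616122 = 10,329.4728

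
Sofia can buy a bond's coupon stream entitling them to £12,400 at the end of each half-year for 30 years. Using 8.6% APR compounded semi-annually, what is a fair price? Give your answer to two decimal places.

£265,310.21

i = 0.086/2 = 0.043 per half-year; n = 30·2 = 60.
PV = PMT · [1 − (1+i)^(−n)] / i = 12400 · 21.395985 = 265,310.2122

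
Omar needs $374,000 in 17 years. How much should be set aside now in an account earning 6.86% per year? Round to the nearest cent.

$121,063.64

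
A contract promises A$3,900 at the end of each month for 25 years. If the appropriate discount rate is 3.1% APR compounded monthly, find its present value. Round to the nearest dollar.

A$813,468

With 12 periods per year: i = 0.00258333, n = 300.
Annuity factor a(300|0.00258333) = 208.581522; PV = 3900 × 208.581522 = 813,467.9349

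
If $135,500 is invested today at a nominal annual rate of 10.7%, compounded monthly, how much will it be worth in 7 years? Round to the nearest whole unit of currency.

With 12 periods per year: i = 0.00891667, n = 84.
135,500 × (1+0.00891667)^84 = 135,500 × 2.107875 = 285,617.0898

$285,617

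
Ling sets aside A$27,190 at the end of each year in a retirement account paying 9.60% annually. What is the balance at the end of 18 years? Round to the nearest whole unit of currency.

A$1,191,553

FV = PMT · [(1+i)^n − 1] / i = 27190 · 43.823216 = 1,191,553.2439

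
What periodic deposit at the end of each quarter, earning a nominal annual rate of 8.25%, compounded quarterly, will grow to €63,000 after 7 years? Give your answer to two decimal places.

€1,685.00

Periodic rate i = 0.0825/4 = 0.020625; n = 7 × 4 = 28 periods.
FV-annuity factor = 37.388758; PMT = 63000 / 37.388758 = 1,684.9985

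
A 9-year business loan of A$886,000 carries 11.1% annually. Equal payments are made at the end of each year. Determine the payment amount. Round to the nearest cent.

A$160,635.54

Annuity-PV factor = 5.515592; PMT = 886000 / 5.515592 = 160,635.5361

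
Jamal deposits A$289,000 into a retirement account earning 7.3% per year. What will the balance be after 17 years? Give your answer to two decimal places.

A$957,399.32

FV = 289,000 × (1 + 0.073)^17 = 957,399.3233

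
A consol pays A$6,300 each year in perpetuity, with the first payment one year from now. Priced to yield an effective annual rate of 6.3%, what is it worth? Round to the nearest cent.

A$100,000.00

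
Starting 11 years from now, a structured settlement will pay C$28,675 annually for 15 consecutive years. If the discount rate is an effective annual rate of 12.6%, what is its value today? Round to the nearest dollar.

PV at t=10 (ordinary 15-year annuity): 28675 × a(15|0.126) = 28675 × 6.598208 = 189,203.6020
Discount back 10 years: 189,203.6020 × (1+0.126)^(−10) = 189,203.6020 × 0.305222 = 57,749.1365

C$57,749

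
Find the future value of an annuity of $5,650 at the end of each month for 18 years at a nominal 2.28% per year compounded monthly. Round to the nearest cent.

i = 0.0228/12 = 0.0019 per month; n = 18·12 = 216.
FV = PMT · [(1+i)^n − 1] / i = 5650 · 266.754620 = 1,507,163.6008

$1,507,163.60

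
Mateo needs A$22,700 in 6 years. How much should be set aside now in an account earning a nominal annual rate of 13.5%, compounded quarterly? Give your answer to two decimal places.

i = 0.135/4 = 0.03375 per quarter; n = 6·4 = 24.
PV = 22,700 / (1 + 0.03375)^24 = 22,700 / 2.218056 = 10,234.1862

A$10,234.19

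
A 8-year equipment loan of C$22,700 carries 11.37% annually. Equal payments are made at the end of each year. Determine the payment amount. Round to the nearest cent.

PMT = 22700 / ( [1 − (1+0.1137)^(−8)] / 0.1137 ) = 22700 / 5.078920 = 4,469.4540

C$4,469.45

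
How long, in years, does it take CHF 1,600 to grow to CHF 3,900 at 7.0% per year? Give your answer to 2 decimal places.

(1+i)^n = 3900/1600 = 2.43750, so n = ln 2.43750 / ln 1.07 = 13.1686 years

13.17 years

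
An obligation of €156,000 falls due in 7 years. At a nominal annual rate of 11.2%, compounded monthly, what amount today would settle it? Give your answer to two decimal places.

Periodic rate i = 0.112/12 = 0.00933333; n = 7 × 12 = 84 periods.
Discount factor = (1+0.00933333)^(−84) = 0.458239; PV = 156,000 × 0.458239 = 71,485.3166

€71,485.32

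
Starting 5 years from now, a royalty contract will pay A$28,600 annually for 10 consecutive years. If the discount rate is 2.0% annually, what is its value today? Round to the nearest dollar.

A$237,338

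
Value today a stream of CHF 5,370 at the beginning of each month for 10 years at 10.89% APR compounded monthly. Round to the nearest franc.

CHF 395,158

With 12 periods per year: i = 0.009075, n = 120.
PV = 5370 × [1 − (1+0.009075)^(−120)] / 0.009075 × (1+i) = 5370 × 73.586311 = 395,158.4898
(Beginning-of-period payments → annuity-due factor ×(1+i).)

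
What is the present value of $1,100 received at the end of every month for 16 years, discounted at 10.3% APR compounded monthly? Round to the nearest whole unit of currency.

$103,320

i = 0.103/12 = 0.00858333 per month; n = 16·12 = 192.
Annuity factor a(192|0.00858333) = 93.927093; PV = 1100 × 93.927093 = 103,319.8027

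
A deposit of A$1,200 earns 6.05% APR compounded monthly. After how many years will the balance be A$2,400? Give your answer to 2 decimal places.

Periodic rate i = 0.0605/12 = 0.00504167.
(1+i)^n = 2400/1200 = 2.00000, so n = ln 2.00000 / ln 1.00504 = 137.8300 months
= 137.8300/12 years

11.49 years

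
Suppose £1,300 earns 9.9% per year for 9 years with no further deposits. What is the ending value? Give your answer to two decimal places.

£3,040.34

FV = 1,300 × (1 + 0.099)^9 = 3,040.3430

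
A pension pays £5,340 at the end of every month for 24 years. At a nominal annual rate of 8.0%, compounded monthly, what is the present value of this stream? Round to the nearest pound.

i = 0.08/12 = 0.00666667 per month; n = 24·12 = 288.
PV = PMT · [1 − (1+i)^(−n)] / i = 5340 · 127.868388 = 682,817.1922

£682,817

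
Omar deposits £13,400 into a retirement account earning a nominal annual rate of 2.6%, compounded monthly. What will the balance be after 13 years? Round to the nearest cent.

i = 0.026/12 = 0.00216667 per month; n = 13·12 = 156.
FV = PV·(1+i)^n = 13,400 × 1.401628 = 18,781.8141

£18,781.81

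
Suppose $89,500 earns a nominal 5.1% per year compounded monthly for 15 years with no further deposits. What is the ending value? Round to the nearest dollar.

Periodic rate i = 0.051/12 = 0.00425; n = 15 × 12 = 180 periods.
FV = 89,500 × (1 + 0.00425)^180 = 192,023.4676

$192,023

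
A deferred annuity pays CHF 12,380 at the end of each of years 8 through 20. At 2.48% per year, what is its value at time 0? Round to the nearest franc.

PV at t=7 (ordinary 13-year annuity): 12380 × a(13|0.0248) = 12380 × 10.997460 = 136,148.5597
PV₀ = 136,148.5597 / (1+0.0248)^7 = 136,148.5597 / 1.187063 = 114,693.6131

CHF 114,694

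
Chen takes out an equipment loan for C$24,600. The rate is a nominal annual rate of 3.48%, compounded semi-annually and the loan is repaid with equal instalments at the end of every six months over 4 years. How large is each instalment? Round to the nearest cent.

C$3,320.62

Periodic rate i = 0.0348/2 = 0.0174; n = 4 × 2 = 8 periods.
PMT = 24600 / ( [1 − (1+0.0174)^(−8)] / 0.0174 ) = 24600 / 7.408263 = 3,320.6166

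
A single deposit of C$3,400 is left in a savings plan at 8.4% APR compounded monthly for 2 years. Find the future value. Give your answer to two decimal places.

With 12 periods per year: i = 0.007, n = 24.
3,400 × (1+0.007)^24 = 3,400 × 1.182244 = 4,019.6312

C$4,019.63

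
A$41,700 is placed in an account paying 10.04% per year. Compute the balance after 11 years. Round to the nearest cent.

A$119,451.73

FV = 41,700 × (1 + 0.1004)^11 = 119,451.7327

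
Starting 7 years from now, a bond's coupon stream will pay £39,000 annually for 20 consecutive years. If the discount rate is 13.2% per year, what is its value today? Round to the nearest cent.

£128,652.49

PV at t=6 (ordinary 20-year annuity): 39000 × a(20|0.132) = 39000 × 6.941161 = 270,705.2900
Discount back 6 years: 270,705.2900 × (1+0.132)^(−6) = 270,705.2900 × 0.475249 = 128,652.4857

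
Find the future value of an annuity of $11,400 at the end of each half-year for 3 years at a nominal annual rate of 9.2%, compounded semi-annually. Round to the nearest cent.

Periodic rate i = 0.092/2 = 0.046; n = 3 × 2 = 6 periods.
Accumulation factor s(6|0.046) = 6.733807; FV = 11400 × 6.733807 = 76,765.4011

$76,765.40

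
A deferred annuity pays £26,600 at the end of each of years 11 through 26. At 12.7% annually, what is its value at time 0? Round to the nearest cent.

£54,008.18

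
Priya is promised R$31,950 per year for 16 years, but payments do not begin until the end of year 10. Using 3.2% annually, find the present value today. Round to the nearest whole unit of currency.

PV at t=9 (ordinary 16-year annuity): 31950 × a(16|0.032) = 31950 × 12.371179 = 395,259.1742
Discount back 9 years: 395,259.1742 × (1+0.032)^(−9) = 395,259.1742 × 0.753152 = 297,690.2997

R$297,690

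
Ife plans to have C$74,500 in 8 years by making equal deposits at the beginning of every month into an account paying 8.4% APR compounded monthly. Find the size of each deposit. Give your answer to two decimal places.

Periodic rate i = 0.084/12 = 0.007; n = 8 × 12 = 96 periods.
FV-annuity factor × (1+i) = 137.177982; PMT = 74500 / 137.177982 = 543.0901

C$543.09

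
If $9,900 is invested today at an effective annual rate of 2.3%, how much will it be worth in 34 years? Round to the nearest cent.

$21,448.98

FV = PV·(1+i)^n = 9,900 × 2.166564 = 21,448.9848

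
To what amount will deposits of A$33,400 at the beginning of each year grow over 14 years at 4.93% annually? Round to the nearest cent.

A$683,538.54

Accumulation factor s(14|0.0493) × (1+i) = 20.465226; FV = 33400 × 20.465226 = 683,538.5435
Payments are at the start of each period, so multiply by (1+i).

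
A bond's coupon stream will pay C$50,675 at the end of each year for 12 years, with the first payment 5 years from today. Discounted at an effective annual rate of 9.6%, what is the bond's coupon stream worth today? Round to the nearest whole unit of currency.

Value one period before first payment (t=4): 50675 × [1 − (1+0.096)^(−12)] / 0.096 = 50675 × 6.949281 = 352,154.8278
PV₀ = 352,154.8278 / (1+0.096)^4 = 352,154.8278 / 1.442920 = 244,057.0908

C$244,057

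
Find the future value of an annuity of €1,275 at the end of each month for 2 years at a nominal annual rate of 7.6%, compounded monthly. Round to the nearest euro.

With 12 periods per year: i = 0.00633333, n = 24.
FV = 1275 × [(1+0.00633333)^24 − 1] / 0.00633333 = 1275 × 25.831954 = 32,935.7414

€32,936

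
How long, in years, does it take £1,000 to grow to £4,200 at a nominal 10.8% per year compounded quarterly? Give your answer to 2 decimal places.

Periodic rate i = 0.108/4 = 0.027.
(1+i)^n = 4200/1000 = 4.20000, so n = ln 4.20000 / ln 1.027 = 53.8656 quarters
= 53.8656/4 years

13.47 years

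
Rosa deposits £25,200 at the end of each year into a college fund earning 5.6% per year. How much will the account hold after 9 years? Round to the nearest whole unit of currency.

FV = 25200 × [(1+0.056)^9 − 1] / 0.056 = 25200 × 11.302838 = 284,831.5214

£284,832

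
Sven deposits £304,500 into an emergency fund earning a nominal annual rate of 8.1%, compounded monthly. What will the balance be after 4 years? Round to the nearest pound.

i = 0.081/12 = 0.00675 per month; n = 4·12 = 48.
FV = 304,500 × (1 + 0.00675)^48 = 420,558.0346

£420,558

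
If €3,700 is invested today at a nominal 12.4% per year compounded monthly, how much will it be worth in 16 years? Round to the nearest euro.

Periodic rate i = 0.124/12 = 0.0103333; n = 16 × 12 = 192 periods.
FV = 3,700 × (1 + 0.0103333)^192 = 26,633.0314

€26,633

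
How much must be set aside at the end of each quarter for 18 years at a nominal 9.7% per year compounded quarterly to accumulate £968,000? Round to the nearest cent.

i = 0.097/4 = 0.02425 per quarter; n = 18·4 = 72.
FV-annuity factor = 190.245452; PMT = 968000 / 190.245452 = 5,088.1637

£5,088.16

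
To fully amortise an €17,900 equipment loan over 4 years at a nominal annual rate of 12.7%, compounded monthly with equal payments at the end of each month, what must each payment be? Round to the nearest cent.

€477.55

i = 0.127/12 = 0.0105833 per month; n = 4·12 = 48.
PMT = 17900 / ( [1 − (1+0.0105833)^(−48)] / 0.0105833 ) = 17900 / 37.482892 = 477.5512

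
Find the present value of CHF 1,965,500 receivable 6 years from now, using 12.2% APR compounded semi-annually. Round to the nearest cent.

CHF 965,802.76

Periodic rate i = 0.122/2 = 0.061; n = 6 × 2 = 12 periods.
PV = 1,965,500 / (1 + 0.061)^12 = 1,965,500 / 2.035095 = 965,802.7582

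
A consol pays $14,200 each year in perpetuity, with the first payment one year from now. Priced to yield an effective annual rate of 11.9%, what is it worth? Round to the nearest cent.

PV = C/r = 14200/0.119 = 119,327.7311

$119,327.73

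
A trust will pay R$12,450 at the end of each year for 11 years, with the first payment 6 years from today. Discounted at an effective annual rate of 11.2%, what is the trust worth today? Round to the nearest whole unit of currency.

PV at t=5 (ordinary 11-year annuity): 12450 × a(11|0.112) = 12450 × 6.151230 = 76,582.8099
Discount back 5 years: 76,582.8099 × (1+0.112)^(−5) = 76,582.8099 × 0.588134 = 45,040.9312

R$45,041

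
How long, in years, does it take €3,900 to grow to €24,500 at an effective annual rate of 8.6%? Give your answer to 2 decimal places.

22.27 years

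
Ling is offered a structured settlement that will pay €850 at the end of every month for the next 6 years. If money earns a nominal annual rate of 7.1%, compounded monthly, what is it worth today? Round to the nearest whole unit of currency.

€49,716

i = 0.071/12 = 0.00591667 per month; n = 6·12 = 72.
Annuity factor a(72|0.00591667) = 58.489569; PV = 850 × 58.489569 = 49,716.1340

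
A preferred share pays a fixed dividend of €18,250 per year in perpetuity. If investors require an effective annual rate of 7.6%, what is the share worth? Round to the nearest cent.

€240,131.58

PV = PMT / i = 18250 / 0.076 = 240,131.5789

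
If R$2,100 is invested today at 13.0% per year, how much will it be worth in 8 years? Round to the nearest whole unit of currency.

R$5,583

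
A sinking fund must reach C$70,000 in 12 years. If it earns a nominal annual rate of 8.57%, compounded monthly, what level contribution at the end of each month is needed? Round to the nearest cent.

Periodic rate i = 0.0857/12 = 0.00714167; n = 12 × 12 = 144 periods.
PMT = 70000 / ( [(1+0.00714167)^144 − 1] / 0.00714167 ) = 70000 / 250.135624 = 279.8482

C$279.85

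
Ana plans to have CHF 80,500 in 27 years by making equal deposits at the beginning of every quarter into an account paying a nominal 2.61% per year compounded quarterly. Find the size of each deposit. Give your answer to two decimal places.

Periodic rate i = 0.0261/4 = 0.006525; n = 27 × 4 = 108 periods.
PMT = 80500 / ( [(1+0.006525)^108 − 1] / 0.006525 × (1+i) ) = 80500 / 157.127956 = 512.3213

CHF 512.32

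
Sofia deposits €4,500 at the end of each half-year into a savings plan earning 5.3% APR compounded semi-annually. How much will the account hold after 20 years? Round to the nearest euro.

With 2 periods per year: i = 0.0265, n = 40.
FV = 4500 × [(1+0.0265)^40 − 1] / 0.0265 = 4500 × 69.690861 = 313,608.8730

€313,609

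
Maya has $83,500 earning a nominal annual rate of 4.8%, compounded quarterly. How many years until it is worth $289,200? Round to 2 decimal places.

26.04 years

Periodic rate i = 0.048/4 = 0.012.
n = ln(289200/83500) / ln(1+0.012) = ln(3.46347) / 0.011929 = 104.1426 quarters
= 104.1426/4 years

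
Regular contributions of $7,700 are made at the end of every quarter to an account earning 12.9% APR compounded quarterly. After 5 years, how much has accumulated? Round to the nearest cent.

With 4 periods per year: i = 0.03225, n = 20.
Accumulation factor s(20|0.03225) = 27.493898; FV = 7700 × 27.493898 = 211,703.0117

$211,703.01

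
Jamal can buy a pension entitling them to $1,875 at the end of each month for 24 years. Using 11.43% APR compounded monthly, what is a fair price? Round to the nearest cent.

Periodic rate i = 0.1143/12 = 0.009525; n = 24 × 12 = 288 periods.
Annuity factor a(288|0.009525) = 98.141199; PV = 1875 × 98.141199 = 184,014.7478

$184,014.75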